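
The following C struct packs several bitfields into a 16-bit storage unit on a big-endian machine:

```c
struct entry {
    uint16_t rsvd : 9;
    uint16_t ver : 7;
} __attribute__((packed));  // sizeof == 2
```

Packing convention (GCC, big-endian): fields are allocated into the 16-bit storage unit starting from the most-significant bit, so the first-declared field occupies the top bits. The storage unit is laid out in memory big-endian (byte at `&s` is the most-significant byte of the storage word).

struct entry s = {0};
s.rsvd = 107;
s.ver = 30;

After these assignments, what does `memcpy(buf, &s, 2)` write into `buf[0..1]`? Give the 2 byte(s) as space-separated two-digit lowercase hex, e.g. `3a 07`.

35 9e

rsvd:9 = 107 → 0x6b << 7 → word 0x3580
ver:7 = 30 → 0x1e << 0 → word 0x359e
word = 0x359e → big-endian bytes:
  [0]=0x35  [1]=0x9e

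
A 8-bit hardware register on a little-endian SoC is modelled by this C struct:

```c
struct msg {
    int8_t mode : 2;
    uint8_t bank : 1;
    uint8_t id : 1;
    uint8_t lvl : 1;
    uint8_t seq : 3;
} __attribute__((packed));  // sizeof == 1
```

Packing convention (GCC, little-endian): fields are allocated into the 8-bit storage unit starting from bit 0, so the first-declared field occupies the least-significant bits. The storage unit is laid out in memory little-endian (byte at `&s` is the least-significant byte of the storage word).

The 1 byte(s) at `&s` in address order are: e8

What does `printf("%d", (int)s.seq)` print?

[0]=0xe8 (little-endian) → word 0xe8
mode:2 @ bit 0 → (0xe8>>0)&0x3 = 0x0
bank:1 @ bit 2 → (0xe8>>2)&0x1 = 0x0
id:1 @ bit 3 → (0xe8>>3)&0x1 = 0x1
lvl:1 @ bit 4 → (0xe8>>4)&0x1 = 0x0
seq:3 @ bit 5 → (0xe8>>5)&0x7 = 0x7  ←

7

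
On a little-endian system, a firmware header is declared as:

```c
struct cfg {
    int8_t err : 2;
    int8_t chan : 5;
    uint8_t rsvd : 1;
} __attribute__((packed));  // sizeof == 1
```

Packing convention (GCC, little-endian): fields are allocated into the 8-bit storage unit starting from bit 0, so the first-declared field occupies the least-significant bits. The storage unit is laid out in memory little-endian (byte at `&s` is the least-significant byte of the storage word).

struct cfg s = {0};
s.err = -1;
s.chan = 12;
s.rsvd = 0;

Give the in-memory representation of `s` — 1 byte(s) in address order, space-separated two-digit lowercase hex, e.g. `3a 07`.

33

err (2b) val=-1 bits=0x3 at bit 0: 0x03
chan (5b) val=12 bits=0xc at bit 2: 0x33
rsvd (1b) val=0 bits=0x0 at bit 7: 0x33
word = 0x33 → little-endian bytes:
  [0]=0x33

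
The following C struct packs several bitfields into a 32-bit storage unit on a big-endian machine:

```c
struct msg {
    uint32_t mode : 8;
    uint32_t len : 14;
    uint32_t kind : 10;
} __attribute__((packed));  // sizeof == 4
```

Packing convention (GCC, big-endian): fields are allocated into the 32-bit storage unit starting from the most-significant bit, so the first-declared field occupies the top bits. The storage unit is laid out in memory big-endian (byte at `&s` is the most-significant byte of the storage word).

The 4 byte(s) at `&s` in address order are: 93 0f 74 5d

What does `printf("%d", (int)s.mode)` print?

[0]=0x93 [1]=0x0f [2]=0x74 [3]=0x5d (big-endian) → word 0x930f745d
mode [24+:8] = (word>>24) & 0xff = 147  ←
len [10+:14] = (word>>10) & 0x3fff = 989
kind [0+:10] = (word>>0) & 0x3ff = 93

147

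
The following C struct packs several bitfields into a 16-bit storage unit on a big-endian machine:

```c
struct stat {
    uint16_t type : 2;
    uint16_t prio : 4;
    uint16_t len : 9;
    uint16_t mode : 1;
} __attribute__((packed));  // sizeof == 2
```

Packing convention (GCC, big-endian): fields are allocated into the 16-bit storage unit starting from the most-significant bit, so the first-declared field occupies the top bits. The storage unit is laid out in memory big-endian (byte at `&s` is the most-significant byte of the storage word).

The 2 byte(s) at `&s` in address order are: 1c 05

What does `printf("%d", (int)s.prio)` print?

[0]=0x1c [1]=0x05 (big-endian) → word 0x1c05
type:2 @ bit 14 → (0x1c05>>14)&0x3 = 0x0
prio:4 @ bit 10 → (0x1c05>>10)&0xf = 0x7  ←
len:9 @ bit 1 → (0x1c05>>1)&0x1ff = 0x2
mode:1 @ bit 0 → (0x1c05>>0)&0x1 = 0x1

7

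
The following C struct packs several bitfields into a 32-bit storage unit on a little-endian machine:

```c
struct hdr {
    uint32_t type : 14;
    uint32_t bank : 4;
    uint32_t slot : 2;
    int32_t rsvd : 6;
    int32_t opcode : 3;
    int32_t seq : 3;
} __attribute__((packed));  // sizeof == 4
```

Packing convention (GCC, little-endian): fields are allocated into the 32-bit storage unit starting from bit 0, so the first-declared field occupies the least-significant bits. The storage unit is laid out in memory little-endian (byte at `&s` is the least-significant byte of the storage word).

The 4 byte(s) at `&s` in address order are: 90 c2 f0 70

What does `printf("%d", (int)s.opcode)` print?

[0]=0x90 [1]=0xc2 [2]=0xf0 [3]=0x70 (little-endian) → word 0x70f0c290
type [0+:14] = (word>>0) & 0x3fff = 656
bank [14+:4] = (word>>14) & 0xf = 3
slot [18+:2] = (word>>18) & 0x3 = 0
rsvd [20+:6] = (word>>20) & 0x3f = 15
opcode [26+:3] = (word>>26) & 0x7 = 4  ←
seq [29+:3] = (word>>29) & 0x7 = 3
opcode signed 3b, MSB=1: 4 - 8 = -4

-4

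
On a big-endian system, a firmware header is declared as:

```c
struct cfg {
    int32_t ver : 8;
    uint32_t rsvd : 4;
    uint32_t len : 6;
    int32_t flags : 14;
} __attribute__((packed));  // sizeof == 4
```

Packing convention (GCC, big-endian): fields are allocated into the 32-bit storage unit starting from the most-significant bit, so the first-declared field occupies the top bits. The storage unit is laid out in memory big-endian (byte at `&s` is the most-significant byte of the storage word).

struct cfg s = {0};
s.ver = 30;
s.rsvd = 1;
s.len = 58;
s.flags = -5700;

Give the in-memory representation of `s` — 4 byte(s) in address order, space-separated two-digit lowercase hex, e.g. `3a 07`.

1e 1e a9 bc

[24+:8] ver=30 & 0xff = 0x1e; word=0x1e000000
[20+:4] rsvd=1 & 0xf = 0x1; word=0x1e100000
[14+:6] len=58 & 0x3f = 0x3a; word=0x1e1e8000
[0+:14] flags=-5700 & 0x3fff = 0x29bc; word=0x1e1ea9bc
word = 0x1e1ea9bc → big-endian bytes:
  [0]=0x1e  [1]=0x1e  [2]=0xa9  [3]=0xbc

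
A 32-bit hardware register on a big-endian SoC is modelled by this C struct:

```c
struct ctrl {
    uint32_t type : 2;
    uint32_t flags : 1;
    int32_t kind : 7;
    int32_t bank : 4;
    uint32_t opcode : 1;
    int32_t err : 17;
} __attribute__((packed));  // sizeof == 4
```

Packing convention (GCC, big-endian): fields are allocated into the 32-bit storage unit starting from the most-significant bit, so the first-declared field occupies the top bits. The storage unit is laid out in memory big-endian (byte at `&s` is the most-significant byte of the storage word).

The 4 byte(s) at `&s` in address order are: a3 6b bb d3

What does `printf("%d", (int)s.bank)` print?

[0]=0xa3 [1]=0x6b [2]=0xbb [3]=0xd3 (big-endian) → word 0xa36bbbd3
type:2 @ bit 30 → (0xa36bbbd3>>30)&0x3 = 0x2
flags:1 @ bit 29 → (0xa36bbbd3>>29)&0x1 = 0x1
kind:7 @ bit 22 → (0xa36bbbd3>>22)&0x7f = 0xd
bank:4 @ bit 18 → (0xa36bbbd3>>18)&0xf = 0xa  ←
opcode:1 @ bit 17 → (0xa36bbbd3>>17)&0x1 = 0x1
err:17 @ bit 0 → (0xa36bbbd3>>0)&0x1ffff = 0x1bbd3
bank signed 4b, MSB=1: 10 - 16 = -6

-6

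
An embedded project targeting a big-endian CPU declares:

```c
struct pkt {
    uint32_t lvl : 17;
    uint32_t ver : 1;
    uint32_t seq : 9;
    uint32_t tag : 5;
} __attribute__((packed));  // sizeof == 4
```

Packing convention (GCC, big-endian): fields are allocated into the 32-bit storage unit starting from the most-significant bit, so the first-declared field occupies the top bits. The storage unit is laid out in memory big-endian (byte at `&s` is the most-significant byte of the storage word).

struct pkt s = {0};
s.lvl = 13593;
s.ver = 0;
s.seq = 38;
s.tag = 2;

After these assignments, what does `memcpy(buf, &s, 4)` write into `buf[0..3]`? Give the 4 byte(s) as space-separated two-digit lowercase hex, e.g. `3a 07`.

[15+:17] lvl=13593 & 0x1ffff = 0x3519; word=0x1a8c8000
[14+:1] ver=0 & 0x1 = 0x0; word=0x1a8c8000
[5+:9] seq=38 & 0x1ff = 0x26; word=0x1a8c84c0
[0+:5] tag=2 & 0x1f = 0x2; word=0x1a8c84c2
word = 0x1a8c84c2 → big-endian bytes:
  [0]=0x1a  [1]=0x8c  [2]=0x84  [3]=0xc2

1a 8c 84 c2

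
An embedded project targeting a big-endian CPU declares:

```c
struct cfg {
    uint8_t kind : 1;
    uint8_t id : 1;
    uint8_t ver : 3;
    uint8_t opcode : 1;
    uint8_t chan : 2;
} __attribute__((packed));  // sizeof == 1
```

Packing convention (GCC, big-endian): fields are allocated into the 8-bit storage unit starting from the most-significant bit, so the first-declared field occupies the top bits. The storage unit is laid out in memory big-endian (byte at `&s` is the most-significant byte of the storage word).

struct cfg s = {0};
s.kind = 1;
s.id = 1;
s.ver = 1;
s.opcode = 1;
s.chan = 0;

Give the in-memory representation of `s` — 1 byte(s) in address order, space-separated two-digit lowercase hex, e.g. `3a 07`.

cc

kind (1b) val=1 bits=0x1 at bit 7: 0x80
id (1b) val=1 bits=0x1 at bit 6: 0xc0
ver (3b) val=1 bits=0x1 at bit 3: 0xc8
opcode (1b) val=1 bits=0x1 at bit 2: 0xcc
chan (2b) val=0 bits=0x0 at bit 0: 0xcc
word = 0xcc → big-endian bytes:
  [0]=0xcc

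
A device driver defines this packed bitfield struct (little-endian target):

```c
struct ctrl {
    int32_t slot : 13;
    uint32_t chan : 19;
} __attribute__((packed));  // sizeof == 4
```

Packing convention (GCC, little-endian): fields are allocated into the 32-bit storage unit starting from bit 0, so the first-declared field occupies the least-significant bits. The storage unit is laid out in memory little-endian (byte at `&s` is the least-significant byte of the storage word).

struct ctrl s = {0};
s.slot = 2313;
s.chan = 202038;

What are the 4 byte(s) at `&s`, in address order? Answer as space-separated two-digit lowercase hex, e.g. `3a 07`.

[0+:13] slot=2313 & 0x1fff = 0x909; word=0x00000909
[13+:19] chan=202038 & 0x7ffff = 0x31536; word=0x62a6c909
word = 0x62a6c909 → little-endian bytes:
  [0]=0x09  [1]=0xc9  [2]=0xa6  [3]=0x62

09 c9 a6 62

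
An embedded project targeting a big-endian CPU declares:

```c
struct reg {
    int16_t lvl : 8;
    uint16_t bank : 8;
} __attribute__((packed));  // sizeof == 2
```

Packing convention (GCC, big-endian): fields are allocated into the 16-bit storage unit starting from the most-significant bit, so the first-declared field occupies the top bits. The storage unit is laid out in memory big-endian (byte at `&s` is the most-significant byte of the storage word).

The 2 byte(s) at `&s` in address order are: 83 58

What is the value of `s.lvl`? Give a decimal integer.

[0]=0x83 [1]=0x58 (big-endian) → word 0x8358
lvl:8 @ bit 8 → (0x8358>>8)&0xff = 0x83  ←
bank:8 @ bit 0 → (0x8358>>0)&0xff = 0x58
lvl signed 8b, MSB=1: 131 - 256 = -125

-125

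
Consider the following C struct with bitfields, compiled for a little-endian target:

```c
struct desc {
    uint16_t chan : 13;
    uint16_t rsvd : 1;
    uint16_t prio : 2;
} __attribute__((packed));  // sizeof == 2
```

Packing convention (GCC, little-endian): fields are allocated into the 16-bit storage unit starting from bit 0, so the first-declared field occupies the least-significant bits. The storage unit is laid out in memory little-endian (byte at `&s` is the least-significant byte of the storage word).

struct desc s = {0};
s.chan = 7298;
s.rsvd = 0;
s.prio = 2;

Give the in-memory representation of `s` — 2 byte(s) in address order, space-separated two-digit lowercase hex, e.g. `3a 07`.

[0+:13] chan=7298 & 0x1fff = 0x1c82; word=0x1c82
[13+:1] rsvd=0 & 0x1 = 0x0; word=0x1c82
[14+:2] prio=2 & 0x3 = 0x2; word=0x9c82
word = 0x9c82 → little-endian bytes:
  [0]=0x82  [1]=0x9c

82 9c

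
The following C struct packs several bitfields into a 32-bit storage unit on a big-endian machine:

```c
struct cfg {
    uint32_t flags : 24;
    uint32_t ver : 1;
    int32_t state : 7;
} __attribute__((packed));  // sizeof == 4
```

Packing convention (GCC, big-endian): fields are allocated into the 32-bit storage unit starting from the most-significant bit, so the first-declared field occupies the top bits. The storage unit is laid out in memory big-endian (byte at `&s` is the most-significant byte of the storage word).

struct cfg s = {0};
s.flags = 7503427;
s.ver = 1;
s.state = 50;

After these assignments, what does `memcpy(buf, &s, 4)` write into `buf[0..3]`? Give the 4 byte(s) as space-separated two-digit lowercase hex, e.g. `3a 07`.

72 7e 43 b2

[8+:24] flags=7503427 & 0xffffff = 0x727e43; word=0x727e4300
[7+:1] ver=1 & 0x1 = 0x1; word=0x727e4380
[0+:7] state=50 & 0x7f = 0x32; word=0x727e43b2
word = 0x727e43b2 → big-endian bytes:
  [0]=0x72  [1]=0x7e  [2]=0x43  [3]=0xb2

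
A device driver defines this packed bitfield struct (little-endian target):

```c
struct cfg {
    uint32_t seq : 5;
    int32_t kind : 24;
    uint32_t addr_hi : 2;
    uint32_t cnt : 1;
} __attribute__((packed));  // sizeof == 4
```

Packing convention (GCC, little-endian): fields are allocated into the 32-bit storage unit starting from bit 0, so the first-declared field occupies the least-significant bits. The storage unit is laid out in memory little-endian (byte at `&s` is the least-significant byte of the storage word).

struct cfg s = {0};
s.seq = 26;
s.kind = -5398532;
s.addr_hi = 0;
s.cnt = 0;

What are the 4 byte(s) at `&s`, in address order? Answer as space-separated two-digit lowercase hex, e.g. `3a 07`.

seq:5 = 26 → 0x1a << 0 → word 0x0000001a
kind:24 = -5398532 → 0xad9ffc << 5 → word 0x15b3ff9a
addr_hi:2 = 0 → 0x0 << 29 → word 0x15b3ff9a
cnt:1 = 0 → 0x0 << 31 → word 0x15b3ff9a
word = 0x15b3ff9a → little-endian bytes:
  [0]=0x9a  [1]=0xff  [2]=0xb3  [3]=0x15

9a ff b3 15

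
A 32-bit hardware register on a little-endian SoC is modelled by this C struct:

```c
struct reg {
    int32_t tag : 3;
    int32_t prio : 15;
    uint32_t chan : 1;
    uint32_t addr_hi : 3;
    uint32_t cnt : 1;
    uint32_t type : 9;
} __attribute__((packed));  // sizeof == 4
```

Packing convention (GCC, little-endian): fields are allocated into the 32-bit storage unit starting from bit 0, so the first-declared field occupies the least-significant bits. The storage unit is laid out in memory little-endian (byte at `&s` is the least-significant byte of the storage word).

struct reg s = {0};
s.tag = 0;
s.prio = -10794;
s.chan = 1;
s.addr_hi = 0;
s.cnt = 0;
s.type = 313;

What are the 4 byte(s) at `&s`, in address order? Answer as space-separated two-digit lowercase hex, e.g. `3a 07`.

b0 ae 86 9c

[0+:3] tag=0 & 0x7 = 0x0; word=0x00000000
[3+:15] prio=-10794 & 0x7fff = 0x55d6; word=0x0002aeb0
[18+:1] chan=1 & 0x1 = 0x1; word=0x0006aeb0
[19+:3] addr_hi=0 & 0x7 = 0x0; word=0x0006aeb0
[22+:1] cnt=0 & 0x1 = 0x0; word=0x0006aeb0
[23+:9] type=313 & 0x1ff = 0x139; word=0x9c86aeb0
word = 0x9c86aeb0 → little-endian bytes:
  [0]=0xb0  [1]=0xae  [2]=0x86  [3]=0x9c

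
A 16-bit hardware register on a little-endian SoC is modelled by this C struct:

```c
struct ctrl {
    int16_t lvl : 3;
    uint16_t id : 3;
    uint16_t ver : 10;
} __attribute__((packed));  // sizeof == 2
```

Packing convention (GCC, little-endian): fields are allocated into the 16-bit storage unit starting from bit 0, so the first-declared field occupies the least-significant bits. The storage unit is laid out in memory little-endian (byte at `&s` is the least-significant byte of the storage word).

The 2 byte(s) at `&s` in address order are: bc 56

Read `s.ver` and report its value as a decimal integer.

346

[0]=0xbc [1]=0x56 (little-endian) → word 0x56bc
lvl [0+:3] = (word>>0) & 0x7 = 4
id [3+:3] = (word>>3) & 0x7 = 7
ver [6+:10] = (word>>6) & 0x3ff = 346  ←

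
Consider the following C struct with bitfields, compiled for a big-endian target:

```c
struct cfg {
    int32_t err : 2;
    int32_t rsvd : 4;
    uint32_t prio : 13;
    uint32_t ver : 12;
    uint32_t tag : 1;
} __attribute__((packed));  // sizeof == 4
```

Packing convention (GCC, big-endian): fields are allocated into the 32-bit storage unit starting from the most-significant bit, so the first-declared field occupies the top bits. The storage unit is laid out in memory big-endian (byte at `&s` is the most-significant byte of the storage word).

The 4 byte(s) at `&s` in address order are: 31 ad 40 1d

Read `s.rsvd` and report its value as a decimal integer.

-4

[0]=0x31 [1]=0xad [2]=0x40 [3]=0x1d (big-endian) → word 0x31ad401d
err [30+:2] = (word>>30) & 0x3 = 0
rsvd [26+:4] = (word>>26) & 0xf = 12  ←
prio [13+:13] = (word>>13) & 0x1fff = 3434
ver [1+:12] = (word>>1) & 0xfff = 14
tag [0+:1] = (word>>0) & 0x1 = 1
rsvd signed 4b, MSB=1: 12 - 16 = -4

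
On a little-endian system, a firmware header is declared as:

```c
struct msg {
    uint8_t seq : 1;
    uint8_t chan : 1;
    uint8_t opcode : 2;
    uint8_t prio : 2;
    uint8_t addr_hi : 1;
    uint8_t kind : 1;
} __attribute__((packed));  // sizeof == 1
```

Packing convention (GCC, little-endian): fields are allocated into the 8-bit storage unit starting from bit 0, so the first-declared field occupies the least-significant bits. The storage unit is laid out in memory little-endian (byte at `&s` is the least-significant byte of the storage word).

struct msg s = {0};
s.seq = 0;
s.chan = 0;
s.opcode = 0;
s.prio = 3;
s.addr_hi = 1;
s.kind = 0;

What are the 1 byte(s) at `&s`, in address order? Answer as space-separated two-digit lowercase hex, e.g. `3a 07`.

seq:1 = 0 → 0x0 << 0 → word 0x00
chan:1 = 0 → 0x0 << 1 → word 0x00
opcode:2 = 0 → 0x0 << 2 → word 0x00
prio:2 = 3 → 0x3 << 4 → word 0x30
addr_hi:1 = 1 → 0x1 << 6 → word 0x70
kind:1 = 0 → 0x0 << 7 → word 0x70
word = 0x70 → little-endian bytes:
  [0]=0x70

70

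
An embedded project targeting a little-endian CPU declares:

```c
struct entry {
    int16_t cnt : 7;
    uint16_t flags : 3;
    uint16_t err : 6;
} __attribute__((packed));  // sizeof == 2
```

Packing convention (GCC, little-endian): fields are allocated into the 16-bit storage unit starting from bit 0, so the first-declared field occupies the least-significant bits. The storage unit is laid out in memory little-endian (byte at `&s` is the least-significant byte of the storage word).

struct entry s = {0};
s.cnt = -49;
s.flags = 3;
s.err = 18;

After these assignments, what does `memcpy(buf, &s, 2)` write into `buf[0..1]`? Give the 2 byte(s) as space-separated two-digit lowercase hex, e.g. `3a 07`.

cnt (7b) val=-49 bits=0x4f at bit 0: 0x004f
flags (3b) val=3 bits=0x3 at bit 7: 0x01cf
err (6b) val=18 bits=0x12 at bit 10: 0x49cf
word = 0x49cf → little-endian bytes:
  [0]=0xcf  [1]=0x49

cf 49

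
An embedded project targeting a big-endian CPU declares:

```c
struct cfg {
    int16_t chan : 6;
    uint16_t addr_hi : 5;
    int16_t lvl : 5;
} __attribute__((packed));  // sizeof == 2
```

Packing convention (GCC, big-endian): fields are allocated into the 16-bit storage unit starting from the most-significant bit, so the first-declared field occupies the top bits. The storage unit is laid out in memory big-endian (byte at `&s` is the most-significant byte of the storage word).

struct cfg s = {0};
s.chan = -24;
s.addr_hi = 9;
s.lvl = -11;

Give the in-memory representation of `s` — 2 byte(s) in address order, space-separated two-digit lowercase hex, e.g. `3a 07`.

[10+:6] chan=-24 & 0x3f = 0x28; word=0xa000
[5+:5] addr_hi=9 & 0x1f = 0x9; word=0xa120
[0+:5] lvl=-11 & 0x1f = 0x15; word=0xa135
word = 0xa135 → big-endian bytes:
  [0]=0xa1  [1]=0x35

a1 35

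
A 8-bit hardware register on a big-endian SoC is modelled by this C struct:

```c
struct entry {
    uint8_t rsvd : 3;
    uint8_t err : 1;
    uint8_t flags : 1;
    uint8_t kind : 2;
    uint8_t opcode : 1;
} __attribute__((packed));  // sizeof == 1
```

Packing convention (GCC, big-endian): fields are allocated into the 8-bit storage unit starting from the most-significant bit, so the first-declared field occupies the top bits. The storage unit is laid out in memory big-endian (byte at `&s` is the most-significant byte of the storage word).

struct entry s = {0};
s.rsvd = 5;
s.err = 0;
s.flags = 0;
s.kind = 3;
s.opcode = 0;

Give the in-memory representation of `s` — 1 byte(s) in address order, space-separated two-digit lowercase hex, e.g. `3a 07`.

a6

[5+:3] rsvd=5 & 0x7 = 0x5; word=0xa0
[4+:1] err=0 & 0x1 = 0x0; word=0xa0
[3+:1] flags=0 & 0x1 = 0x0; word=0xa0
[1+:2] kind=3 & 0x3 = 0x3; word=0xa6
[0+:1] opcode=0 & 0x1 = 0x0; word=0xa6
word = 0xa6 → big-endian bytes:
  [0]=0xa6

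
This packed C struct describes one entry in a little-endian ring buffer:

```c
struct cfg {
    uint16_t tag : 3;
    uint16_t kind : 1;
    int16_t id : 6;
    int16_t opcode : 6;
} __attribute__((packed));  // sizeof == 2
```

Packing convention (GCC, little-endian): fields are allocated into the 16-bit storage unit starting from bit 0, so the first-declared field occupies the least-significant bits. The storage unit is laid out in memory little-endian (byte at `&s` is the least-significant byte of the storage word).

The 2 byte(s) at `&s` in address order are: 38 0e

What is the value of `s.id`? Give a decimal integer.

-29

[0]=0x38 [1]=0x0e (little-endian) → word 0x0e38
tag:3 @ bit 0 → (0x0e38>>0)&0x7 = 0x0
kind:1 @ bit 3 → (0x0e38>>3)&0x1 = 0x1
id:6 @ bit 4 → (0x0e38>>4)&0x3f = 0x23  ←
opcode:6 @ bit 10 → (0x0e38>>10)&0x3f = 0x3
id signed 6b, MSB=1: 35 - 64 = -29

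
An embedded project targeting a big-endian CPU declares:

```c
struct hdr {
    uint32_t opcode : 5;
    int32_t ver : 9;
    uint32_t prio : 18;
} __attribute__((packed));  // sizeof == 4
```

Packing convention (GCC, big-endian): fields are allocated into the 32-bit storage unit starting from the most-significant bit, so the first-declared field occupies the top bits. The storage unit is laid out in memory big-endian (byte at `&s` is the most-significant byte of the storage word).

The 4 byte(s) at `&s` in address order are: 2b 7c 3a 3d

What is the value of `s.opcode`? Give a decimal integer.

[0]=0x2b [1]=0x7c [2]=0x3a [3]=0x3d (big-endian) → word 0x2b7c3a3d
opcode [27+:5] = (word>>27) & 0x1f = 5  ←
ver [18+:9] = (word>>18) & 0x1ff = 223
prio [0+:18] = (word>>0) & 0x3ffff = 14909

5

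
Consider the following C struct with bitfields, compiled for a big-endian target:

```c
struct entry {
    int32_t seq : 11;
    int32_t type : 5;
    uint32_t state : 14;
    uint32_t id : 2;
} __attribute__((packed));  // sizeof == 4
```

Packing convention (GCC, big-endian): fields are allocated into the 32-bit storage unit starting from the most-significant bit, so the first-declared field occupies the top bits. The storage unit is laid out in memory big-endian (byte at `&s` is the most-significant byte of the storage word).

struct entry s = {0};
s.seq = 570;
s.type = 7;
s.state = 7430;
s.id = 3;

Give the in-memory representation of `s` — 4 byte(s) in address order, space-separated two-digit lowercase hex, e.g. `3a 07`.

47 47 74 1b

seq:11 = 570 → 0x23a << 21 → word 0x47400000
type:5 = 7 → 0x7 << 16 → word 0x47470000
state:14 = 7430 → 0x1d06 << 2 → word 0x47477418
id:2 = 3 → 0x3 << 0 → word 0x4747741b
word = 0x4747741b → big-endian bytes:
  [0]=0x47  [1]=0x47  [2]=0x74  [3]=0x1b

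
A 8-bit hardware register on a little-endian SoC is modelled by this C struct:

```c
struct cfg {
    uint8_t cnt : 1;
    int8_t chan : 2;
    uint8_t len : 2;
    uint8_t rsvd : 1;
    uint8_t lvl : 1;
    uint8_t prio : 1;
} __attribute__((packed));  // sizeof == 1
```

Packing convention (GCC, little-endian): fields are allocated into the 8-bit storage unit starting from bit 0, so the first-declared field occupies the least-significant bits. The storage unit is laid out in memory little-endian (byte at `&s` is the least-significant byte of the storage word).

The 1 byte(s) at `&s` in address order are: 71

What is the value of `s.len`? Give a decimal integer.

2

[0]=0x71 (little-endian) → word 0x71
cnt:1 @ bit 0 → (0x71>>0)&0x1 = 0x1
chan:2 @ bit 1 → (0x71>>1)&0x3 = 0x0
len:2 @ bit 3 → (0x71>>3)&0x3 = 0x2  ←
rsvd:1 @ bit 5 → (0x71>>5)&0x1 = 0x1
lvl:1 @ bit 6 → (0x71>>6)&0x1 = 0x1
prio:1 @ bit 7 → (0x71>>7)&0x1 = 0x0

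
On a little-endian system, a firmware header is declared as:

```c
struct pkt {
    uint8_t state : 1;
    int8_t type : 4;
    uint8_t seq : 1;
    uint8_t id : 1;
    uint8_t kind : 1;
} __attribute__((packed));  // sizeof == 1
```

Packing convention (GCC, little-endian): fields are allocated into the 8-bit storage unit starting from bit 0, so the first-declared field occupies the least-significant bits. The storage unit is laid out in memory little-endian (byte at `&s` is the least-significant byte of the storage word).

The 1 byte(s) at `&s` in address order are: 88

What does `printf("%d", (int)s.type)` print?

[0]=0x88 (little-endian) → word 0x88
state [0+:1] = (word>>0) & 0x1 = 0
type [1+:4] = (word>>1) & 0xf = 4  ←
seq [5+:1] = (word>>5) & 0x1 = 0
id [6+:1] = (word>>6) & 0x1 = 0
kind [7+:1] = (word>>7) & 0x1 = 1
type signed 4b, MSB=0: value = 4

4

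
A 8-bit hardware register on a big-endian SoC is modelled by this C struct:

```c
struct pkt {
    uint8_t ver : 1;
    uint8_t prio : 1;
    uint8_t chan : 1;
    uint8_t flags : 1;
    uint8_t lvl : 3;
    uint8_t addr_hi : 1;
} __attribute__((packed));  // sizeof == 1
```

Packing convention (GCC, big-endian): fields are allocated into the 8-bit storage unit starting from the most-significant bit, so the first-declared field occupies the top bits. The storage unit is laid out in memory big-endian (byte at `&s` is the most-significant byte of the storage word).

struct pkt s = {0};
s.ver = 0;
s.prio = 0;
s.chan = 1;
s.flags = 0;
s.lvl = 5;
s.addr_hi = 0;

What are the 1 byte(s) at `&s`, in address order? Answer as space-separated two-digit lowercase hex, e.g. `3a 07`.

ver (1b) val=0 bits=0x0 at bit 7: 0x00
prio (1b) val=0 bits=0x0 at bit 6: 0x00
chan (1b) val=1 bits=0x1 at bit 5: 0x20
flags (1b) val=0 bits=0x0 at bit 4: 0x20
lvl (3b) val=5 bits=0x5 at bit 1: 0x2a
addr_hi (1b) val=0 bits=0x0 at bit 0: 0x2a
word = 0x2a → big-endian bytes:
  [0]=0x2a

2a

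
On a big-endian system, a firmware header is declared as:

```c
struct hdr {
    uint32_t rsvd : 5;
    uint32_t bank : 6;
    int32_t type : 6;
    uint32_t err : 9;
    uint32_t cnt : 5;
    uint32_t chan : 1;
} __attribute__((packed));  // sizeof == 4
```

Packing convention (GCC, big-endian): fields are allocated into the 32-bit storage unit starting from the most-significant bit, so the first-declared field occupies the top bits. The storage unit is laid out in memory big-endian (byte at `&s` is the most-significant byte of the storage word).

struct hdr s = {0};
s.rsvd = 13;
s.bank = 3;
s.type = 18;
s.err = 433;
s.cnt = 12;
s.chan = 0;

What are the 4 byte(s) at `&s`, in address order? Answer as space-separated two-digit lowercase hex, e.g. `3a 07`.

rsvd:5 = 13 → 0xd << 27 → word 0x68000000
bank:6 = 3 → 0x3 << 21 → word 0x68600000
type:6 = 18 → 0x12 << 15 → word 0x68690000
err:9 = 433 → 0x1b1 << 6 → word 0x68696c40
cnt:5 = 12 → 0xc << 1 → word 0x68696c58
chan:1 = 0 → 0x0 << 0 → word 0x68696c58
word = 0x68696c58 → big-endian bytes:
  [0]=0x68  [1]=0x69  [2]=0x6c  [3]=0x58

68 69 6c 58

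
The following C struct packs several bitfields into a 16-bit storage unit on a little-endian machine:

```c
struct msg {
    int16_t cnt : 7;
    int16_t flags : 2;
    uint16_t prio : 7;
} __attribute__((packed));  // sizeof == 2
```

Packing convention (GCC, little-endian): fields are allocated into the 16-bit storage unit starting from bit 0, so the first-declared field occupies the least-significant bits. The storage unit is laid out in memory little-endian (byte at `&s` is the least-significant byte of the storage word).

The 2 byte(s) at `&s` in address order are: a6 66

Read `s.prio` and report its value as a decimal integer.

51

[0]=0xa6 [1]=0x66 (little-endian) → word 0x66a6
cnt:7 @ bit 0 → (0x66a6>>0)&0x7f = 0x26
flags:2 @ bit 7 → (0x66a6>>7)&0x3 = 0x1
prio:7 @ bit 9 → (0x66a6>>9)&0x7f = 0x33  ←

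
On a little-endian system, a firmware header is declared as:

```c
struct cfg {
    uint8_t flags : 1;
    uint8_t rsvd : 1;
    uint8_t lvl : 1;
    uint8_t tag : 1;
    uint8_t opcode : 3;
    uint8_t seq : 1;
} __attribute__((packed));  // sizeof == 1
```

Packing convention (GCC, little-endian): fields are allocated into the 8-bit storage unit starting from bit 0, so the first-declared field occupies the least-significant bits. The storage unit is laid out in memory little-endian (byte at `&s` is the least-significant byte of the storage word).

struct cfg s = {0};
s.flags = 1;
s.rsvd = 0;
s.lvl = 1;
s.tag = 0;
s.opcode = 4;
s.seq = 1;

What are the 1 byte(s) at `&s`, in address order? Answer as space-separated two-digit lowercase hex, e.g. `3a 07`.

[0+:1] flags=1 & 0x1 = 0x1; word=0x01
[1+:1] rsvd=0 & 0x1 = 0x0; word=0x01
[2+:1] lvl=1 & 0x1 = 0x1; word=0x05
[3+:1] tag=0 & 0x1 = 0x0; word=0x05
[4+:3] opcode=4 & 0x7 = 0x4; word=0x45
[7+:1] seq=1 & 0x1 = 0x1; word=0xc5
word = 0xc5 → little-endian bytes:
  [0]=0xc5

c5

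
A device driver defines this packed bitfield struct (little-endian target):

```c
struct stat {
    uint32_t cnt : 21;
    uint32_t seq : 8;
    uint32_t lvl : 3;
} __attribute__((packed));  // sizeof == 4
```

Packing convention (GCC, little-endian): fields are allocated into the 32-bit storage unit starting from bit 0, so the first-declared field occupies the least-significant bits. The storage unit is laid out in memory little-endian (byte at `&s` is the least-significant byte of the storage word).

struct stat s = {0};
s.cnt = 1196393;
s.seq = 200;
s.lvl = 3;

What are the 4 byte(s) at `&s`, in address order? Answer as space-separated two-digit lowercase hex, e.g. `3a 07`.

69 41 12 79

[0+:21] cnt=1196393 & 0x1fffff = 0x124169; word=0x00124169
[21+:8] seq=200 & 0xff = 0xc8; word=0x19124169
[29+:3] lvl=3 & 0x7 = 0x3; word=0x79124169
word = 0x79124169 → little-endian bytes:
  [0]=0x69  [1]=0x41  [2]=0x12  [3]=0x79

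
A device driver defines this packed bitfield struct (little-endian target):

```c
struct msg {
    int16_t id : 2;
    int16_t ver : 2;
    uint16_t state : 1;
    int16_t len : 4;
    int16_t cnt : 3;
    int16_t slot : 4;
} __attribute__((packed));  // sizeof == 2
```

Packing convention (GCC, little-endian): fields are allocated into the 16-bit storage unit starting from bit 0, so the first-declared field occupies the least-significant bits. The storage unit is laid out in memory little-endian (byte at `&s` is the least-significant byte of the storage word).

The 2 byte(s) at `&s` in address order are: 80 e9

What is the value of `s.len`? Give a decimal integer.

[0]=0x80 [1]=0xe9 (little-endian) → word 0xe980
id [0+:2] = (word>>0) & 0x3 = 0
ver [2+:2] = (word>>2) & 0x3 = 0
state [4+:1] = (word>>4) & 0x1 = 0
len [5+:4] = (word>>5) & 0xf = 12  ←
cnt [9+:3] = (word>>9) & 0x7 = 4
slot [12+:4] = (word>>12) & 0xf = 14
len signed 4b, MSB=1: 12 - 16 = -4

-4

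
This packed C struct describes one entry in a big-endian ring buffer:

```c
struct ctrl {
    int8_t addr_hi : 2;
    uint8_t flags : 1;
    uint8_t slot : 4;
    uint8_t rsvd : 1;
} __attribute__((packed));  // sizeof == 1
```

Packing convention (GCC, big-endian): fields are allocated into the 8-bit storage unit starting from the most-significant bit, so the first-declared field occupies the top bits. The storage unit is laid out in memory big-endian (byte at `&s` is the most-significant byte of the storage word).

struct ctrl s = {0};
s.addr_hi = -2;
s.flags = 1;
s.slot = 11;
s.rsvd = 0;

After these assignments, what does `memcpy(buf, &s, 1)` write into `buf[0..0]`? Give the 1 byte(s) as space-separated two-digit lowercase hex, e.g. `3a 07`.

b6

addr_hi:2 = -2 → 0x2 << 6 → word 0x80
flags:1 = 1 → 0x1 << 5 → word 0xa0
slot:4 = 11 → 0xb << 1 → word 0xb6
rsvd:1 = 0 → 0x0 << 0 → word 0xb6
word = 0xb6 → big-endian bytes:
  [0]=0xb6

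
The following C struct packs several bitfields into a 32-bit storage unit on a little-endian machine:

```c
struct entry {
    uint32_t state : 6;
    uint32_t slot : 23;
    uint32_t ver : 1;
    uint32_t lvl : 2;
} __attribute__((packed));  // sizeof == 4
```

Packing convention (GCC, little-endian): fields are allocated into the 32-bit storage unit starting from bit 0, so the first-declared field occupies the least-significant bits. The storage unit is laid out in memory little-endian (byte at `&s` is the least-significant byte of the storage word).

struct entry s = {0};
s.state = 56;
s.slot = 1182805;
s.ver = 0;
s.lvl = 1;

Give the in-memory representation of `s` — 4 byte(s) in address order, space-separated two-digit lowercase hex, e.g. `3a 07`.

78 15 83 44

[0+:6] state=56 & 0x3f = 0x38; word=0x00000038
[6+:23] slot=1182805 & 0x7fffff = 0x120c55; word=0x04831578
[29+:1] ver=0 & 0x1 = 0x0; word=0x04831578
[30+:2] lvl=1 & 0x3 = 0x1; word=0x44831578
word = 0x44831578 → little-endian bytes:
  [0]=0x78  [1]=0x15  [2]=0x83  [3]=0x44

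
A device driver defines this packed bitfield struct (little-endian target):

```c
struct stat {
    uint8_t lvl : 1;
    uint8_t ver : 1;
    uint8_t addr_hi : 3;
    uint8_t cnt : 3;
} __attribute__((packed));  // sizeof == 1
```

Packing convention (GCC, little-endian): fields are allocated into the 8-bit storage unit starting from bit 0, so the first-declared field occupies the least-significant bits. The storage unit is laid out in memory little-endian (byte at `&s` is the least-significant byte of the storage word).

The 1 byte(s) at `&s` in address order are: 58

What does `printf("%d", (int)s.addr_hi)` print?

[0]=0x58 (little-endian) → word 0x58
lvl [0+:1] = (word>>0) & 0x1 = 0
ver [1+:1] = (word>>1) & 0x1 = 0
addr_hi [2+:3] = (word>>2) & 0x7 = 6  ←
cnt [5+:3] = (word>>5) & 0x7 = 2

6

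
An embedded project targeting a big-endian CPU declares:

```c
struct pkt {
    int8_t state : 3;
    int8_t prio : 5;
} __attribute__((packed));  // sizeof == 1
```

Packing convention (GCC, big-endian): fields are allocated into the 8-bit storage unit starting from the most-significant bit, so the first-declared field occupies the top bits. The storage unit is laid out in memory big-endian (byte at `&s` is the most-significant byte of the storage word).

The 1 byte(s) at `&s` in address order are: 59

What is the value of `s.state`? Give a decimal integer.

[0]=0x59 (big-endian) → word 0x59
state:3 @ bit 5 → (0x59>>5)&0x7 = 0x2  ←
prio:5 @ bit 0 → (0x59>>0)&0x1f = 0x19
state signed 3b, MSB=0: value = 2

2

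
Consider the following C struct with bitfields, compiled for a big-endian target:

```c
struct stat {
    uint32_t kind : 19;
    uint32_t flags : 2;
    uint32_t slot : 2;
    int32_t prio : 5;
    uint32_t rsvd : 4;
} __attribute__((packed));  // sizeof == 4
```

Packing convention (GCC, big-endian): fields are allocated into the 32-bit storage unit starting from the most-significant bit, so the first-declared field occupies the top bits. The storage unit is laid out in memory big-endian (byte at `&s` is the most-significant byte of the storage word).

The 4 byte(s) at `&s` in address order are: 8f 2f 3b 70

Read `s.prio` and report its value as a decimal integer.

-9

[0]=0x8f [1]=0x2f [2]=0x3b [3]=0x70 (big-endian) → word 0x8f2f3b70
kind:19 @ bit 13 → (0x8f2f3b70>>13)&0x7ffff = 0x47979
flags:2 @ bit 11 → (0x8f2f3b70>>11)&0x3 = 0x3
slot:2 @ bit 9 → (0x8f2f3b70>>9)&0x3 = 0x1
prio:5 @ bit 4 → (0x8f2f3b70>>4)&0x1f = 0x17  ←
rsvd:4 @ bit 0 → (0x8f2f3b70>>0)&0xf = 0x0
prio signed 5b, MSB=1: 23 - 32 = -9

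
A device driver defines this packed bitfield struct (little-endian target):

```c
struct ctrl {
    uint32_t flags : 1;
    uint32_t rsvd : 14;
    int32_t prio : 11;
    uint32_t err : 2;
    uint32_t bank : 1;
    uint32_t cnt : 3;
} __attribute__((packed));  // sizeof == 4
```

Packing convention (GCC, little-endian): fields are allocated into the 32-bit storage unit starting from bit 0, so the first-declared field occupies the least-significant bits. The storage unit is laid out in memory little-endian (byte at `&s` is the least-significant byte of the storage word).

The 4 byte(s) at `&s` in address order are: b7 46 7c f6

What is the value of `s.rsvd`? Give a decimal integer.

9051

[0]=0xb7 [1]=0x46 [2]=0x7c [3]=0xf6 (little-endian) → word 0xf67c46b7
flags [0+:1] = (word>>0) & 0x1 = 1
rsvd [1+:14] = (word>>1) & 0x3fff = 9051  ←
prio [15+:11] = (word>>15) & 0x7ff = 1272
err [26+:2] = (word>>26) & 0x3 = 1
bank [28+:1] = (word>>28) & 0x1 = 1
cnt [29+:3] = (word>>29) & 0x7 = 7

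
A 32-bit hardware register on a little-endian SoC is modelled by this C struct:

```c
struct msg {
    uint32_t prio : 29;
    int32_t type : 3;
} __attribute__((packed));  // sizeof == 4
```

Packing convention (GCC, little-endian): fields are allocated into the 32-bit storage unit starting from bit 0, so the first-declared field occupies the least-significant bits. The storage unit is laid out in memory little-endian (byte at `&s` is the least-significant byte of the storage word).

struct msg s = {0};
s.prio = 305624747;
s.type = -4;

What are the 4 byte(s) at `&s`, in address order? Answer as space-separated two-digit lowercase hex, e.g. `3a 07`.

ab 76 37 92

[0+:29] prio=305624747 & 0x1fffffff = 0x123776ab; word=0x123776ab
[29+:3] type=-4 & 0x7 = 0x4; word=0x923776ab
word = 0x923776ab → little-endian bytes:
  [0]=0xab  [1]=0x76  [2]=0x37  [3]=0x92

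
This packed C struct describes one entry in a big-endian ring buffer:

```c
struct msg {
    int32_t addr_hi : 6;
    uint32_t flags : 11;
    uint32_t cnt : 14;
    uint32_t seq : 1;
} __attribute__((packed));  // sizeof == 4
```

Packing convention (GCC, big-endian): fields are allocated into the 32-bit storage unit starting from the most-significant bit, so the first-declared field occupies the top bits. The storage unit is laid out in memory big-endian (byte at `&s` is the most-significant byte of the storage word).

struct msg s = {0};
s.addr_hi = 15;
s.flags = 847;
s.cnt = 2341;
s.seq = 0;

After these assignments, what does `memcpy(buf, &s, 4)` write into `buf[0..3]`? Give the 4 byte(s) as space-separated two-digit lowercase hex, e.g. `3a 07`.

[26+:6] addr_hi=15 & 0x3f = 0xf; word=0x3c000000
[15+:11] flags=847 & 0x7ff = 0x34f; word=0x3da78000
[1+:14] cnt=2341 & 0x3fff = 0x925; word=0x3da7924a
[0+:1] seq=0 & 0x1 = 0x0; word=0x3da7924a
word = 0x3da7924a → big-endian bytes:
  [0]=0x3d  [1]=0xa7  [2]=0x92  [3]=0x4a

3d a7 92 4a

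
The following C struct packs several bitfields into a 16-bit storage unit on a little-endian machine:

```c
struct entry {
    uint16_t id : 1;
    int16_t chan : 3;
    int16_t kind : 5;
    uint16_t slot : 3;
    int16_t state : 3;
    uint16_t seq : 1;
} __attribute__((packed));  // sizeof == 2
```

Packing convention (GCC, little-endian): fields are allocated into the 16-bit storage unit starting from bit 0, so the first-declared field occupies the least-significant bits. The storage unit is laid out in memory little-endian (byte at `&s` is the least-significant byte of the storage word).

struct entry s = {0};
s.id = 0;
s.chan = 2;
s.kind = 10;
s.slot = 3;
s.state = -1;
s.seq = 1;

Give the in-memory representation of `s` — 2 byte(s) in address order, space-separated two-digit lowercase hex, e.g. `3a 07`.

a4 f6

[0+:1] id=0 & 0x1 = 0x0; word=0x0000
[1+:3] chan=2 & 0x7 = 0x2; word=0x0004
[4+:5] kind=10 & 0x1f = 0xa; word=0x00a4
[9+:3] slot=3 & 0x7 = 0x3; word=0x06a4
[12+:3] state=-1 & 0x7 = 0x7; word=0x76a4
[15+:1] seq=1 & 0x1 = 0x1; word=0xf6a4
word = 0xf6a4 → little-endian bytes:
  [0]=0xa4  [1]=0xf6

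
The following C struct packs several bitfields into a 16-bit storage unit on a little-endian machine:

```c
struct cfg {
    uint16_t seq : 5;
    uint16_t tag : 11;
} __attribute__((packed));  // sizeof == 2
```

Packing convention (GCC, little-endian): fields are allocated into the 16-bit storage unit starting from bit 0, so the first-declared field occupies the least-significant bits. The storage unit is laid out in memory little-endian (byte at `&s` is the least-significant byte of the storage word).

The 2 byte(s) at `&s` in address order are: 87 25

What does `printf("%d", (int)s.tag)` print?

[0]=0x87 [1]=0x25 (little-endian) → word 0x2587
seq [0+:5] = (word>>0) & 0x1f = 7
tag [5+:11] = (word>>5) & 0x7ff = 300  ←

300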